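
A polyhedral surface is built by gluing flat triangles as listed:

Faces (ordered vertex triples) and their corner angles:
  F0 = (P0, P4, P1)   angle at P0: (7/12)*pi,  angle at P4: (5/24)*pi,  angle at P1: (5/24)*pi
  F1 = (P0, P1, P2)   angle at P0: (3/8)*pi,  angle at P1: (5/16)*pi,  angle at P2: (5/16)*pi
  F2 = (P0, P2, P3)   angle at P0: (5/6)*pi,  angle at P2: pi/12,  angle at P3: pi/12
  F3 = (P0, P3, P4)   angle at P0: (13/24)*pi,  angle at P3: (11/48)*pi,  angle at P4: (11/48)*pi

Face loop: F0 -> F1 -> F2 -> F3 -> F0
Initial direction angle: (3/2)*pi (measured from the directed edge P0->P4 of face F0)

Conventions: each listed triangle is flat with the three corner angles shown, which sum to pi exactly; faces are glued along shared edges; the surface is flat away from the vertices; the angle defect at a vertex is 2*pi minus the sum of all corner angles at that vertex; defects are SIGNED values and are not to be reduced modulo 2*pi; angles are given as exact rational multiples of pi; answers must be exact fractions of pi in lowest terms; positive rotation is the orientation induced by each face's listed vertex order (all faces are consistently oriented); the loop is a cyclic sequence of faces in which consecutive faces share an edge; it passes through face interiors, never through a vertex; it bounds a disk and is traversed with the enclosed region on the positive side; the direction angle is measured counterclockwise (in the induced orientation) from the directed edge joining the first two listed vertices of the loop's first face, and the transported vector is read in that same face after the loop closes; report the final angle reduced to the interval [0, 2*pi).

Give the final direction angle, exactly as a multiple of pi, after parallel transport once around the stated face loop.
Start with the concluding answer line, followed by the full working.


Answer: final direction angle = (7/6)*pi

enclosed vertex P0: corner angles sum to (7/3)*pi, defect = 2*pi - (7/3)*pi = -pi/3
holonomy = initial angle + sum of enclosed defects (mod 2*pi), positive in the induced orientation
final angle = (3/2)*pi - pi/3 = (7/6)*pi (mod 2*pi)


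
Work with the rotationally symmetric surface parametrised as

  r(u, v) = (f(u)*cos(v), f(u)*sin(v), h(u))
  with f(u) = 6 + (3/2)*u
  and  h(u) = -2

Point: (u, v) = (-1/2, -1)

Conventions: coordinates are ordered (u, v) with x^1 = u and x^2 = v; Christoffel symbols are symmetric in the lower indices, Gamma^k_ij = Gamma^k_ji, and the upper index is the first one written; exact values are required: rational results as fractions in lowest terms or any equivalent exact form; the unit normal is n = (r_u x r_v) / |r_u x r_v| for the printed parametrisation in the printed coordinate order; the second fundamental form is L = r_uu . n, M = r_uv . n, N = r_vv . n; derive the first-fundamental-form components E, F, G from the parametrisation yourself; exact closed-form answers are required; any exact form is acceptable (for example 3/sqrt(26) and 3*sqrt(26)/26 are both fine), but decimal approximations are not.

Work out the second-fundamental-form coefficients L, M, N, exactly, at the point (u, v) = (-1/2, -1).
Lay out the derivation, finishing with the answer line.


f = 21/4, f' = 3/2, f'' = 0, h' = 0, h'' = 0
E = 9/4, F = 0, G = 441/16; answer radicand W^2 = 9/4
unnormalised second-form numerators: l = 0, m = 0, n = 0; L = l/sqrt(9/4), and similarly M = m/sqrt(W^2), N = n/sqrt(W^2)

Answer: L = 0, M = 0, N = 0


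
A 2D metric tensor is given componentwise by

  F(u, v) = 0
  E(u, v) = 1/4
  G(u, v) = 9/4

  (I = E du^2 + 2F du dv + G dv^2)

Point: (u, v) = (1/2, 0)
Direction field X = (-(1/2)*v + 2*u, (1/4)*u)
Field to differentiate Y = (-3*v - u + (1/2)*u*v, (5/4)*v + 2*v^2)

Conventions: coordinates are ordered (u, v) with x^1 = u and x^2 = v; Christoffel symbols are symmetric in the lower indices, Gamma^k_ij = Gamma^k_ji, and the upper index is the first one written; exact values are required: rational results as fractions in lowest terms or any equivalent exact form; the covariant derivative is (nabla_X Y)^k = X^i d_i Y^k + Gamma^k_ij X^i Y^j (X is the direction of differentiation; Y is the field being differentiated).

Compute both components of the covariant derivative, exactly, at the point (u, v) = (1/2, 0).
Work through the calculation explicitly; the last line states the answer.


E = 1/4, F = 0, G = 9/4 at the point
E_u = 0, E_v = 0, F_u = 0, F_v = 0, G_u = 0, G_v = 0
EG - F^2 = 9/16;  g^inv = (16/9) * [[9/4, 0], [0, 1/4]]
first-kind symbols [ij,l] = (1/2)(d_i g_jl + d_j g_il - d_l g_ij): [uu,u] = E_u/2 = 0, [uu,v] = F_u - E_v/2 = 0, [uv,u] = E_v/2 = 0, [uv,v] = G_u/2 = 0, [vv,u] = F_v - G_u/2 = 0, [vv,v] = G_v/2 = 0
Gamma^u_ij = (G*[ij,u] - F*[ij,v])/(EG - F^2), Gamma^v_ij = (E*[ij,v] - F*[ij,u])/(EG - F^2)
Gamma_uuu = 0, Gamma_uuv = 0, Gamma_uvv = 0, Gamma_vuu = 0, Gamma_vuv = 0, Gamma_vvv = 0
X = (1, 1/8), Y = (-1/2, 0) at the point

Answer: (nabla_X Y)^u = -43/32, (nabla_X Y)^v = 5/32


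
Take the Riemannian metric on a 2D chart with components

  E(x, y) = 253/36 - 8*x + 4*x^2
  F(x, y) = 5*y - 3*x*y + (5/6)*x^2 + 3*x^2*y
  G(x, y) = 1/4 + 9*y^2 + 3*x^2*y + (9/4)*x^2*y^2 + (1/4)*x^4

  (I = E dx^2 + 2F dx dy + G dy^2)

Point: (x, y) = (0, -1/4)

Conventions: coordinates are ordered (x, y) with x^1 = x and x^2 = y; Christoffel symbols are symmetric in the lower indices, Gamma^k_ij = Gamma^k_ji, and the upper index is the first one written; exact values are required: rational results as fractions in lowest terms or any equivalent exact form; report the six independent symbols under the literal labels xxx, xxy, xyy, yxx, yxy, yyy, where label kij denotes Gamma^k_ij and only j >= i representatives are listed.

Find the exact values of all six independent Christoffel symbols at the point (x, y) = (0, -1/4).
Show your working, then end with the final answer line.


E = 253/36, F = -5/4, G = 13/16 at the point
E_x = -8, E_y = 0, F_x = 3/4, F_y = 5, G_x = 0, G_y = -9/2
EG - F^2 = 2389/576;  g^inv = (576/2389) * [[13/16, 5/4], [5/4, 253/36]]
first-kind symbols [ij,l] = (1/2)(d_i g_jl + d_j g_il - d_l g_ij): [xx,x] = E_x/2 = -4, [xx,y] = F_x - E_y/2 = 3/4, [xy,x] = E_y/2 = 0, [xy,y] = G_x/2 = 0, [yy,x] = F_y - G_x/2 = 5, [yy,y] = G_y/2 = -9/4
Gamma^x_ij = (G*[ij,x] - F*[ij,y])/(EG - F^2), Gamma^y_ij = (E*[ij,y] - F*[ij,x])/(EG - F^2)

Answer: Gamma_xxx = -1332/2389, Gamma_xxy = 0, Gamma_xyy = 720/2389, Gamma_yxx = 156/2389, Gamma_yxy = 0, Gamma_yyy = -5508/2389


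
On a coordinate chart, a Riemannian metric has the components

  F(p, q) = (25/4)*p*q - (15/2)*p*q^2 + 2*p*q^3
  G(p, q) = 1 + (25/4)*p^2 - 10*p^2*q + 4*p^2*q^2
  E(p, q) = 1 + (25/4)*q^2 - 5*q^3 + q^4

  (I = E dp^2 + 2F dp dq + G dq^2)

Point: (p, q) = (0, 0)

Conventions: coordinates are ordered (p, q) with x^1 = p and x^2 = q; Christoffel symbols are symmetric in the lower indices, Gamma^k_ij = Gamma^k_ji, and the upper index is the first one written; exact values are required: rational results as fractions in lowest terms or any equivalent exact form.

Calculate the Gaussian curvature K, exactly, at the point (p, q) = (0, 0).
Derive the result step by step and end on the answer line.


E = 1, F = 0, G = 1, EG - F^2 = 1 at the point
E_p = 0, E_q = 0, F_p = 0, F_q = 0, G_p = 0, G_q = 0
E_qq = 25/2, F_pq = 25/4, G_pp = 25/2
K follows from Brioschi's formula, (det M1 - det M2)/(EG - F^2)^2.
M1 = [[-E_qq/2 + F_pq - G_pp/2, E_p/2, F_p - E_q/2], [F_q - G_p/2, E, F], [G_q/2, F, G]] = [[-25/4, 0, 0], [0, 1, 0], [0, 0, 1]]; det M1 = -25/4
M2 = [[0, E_q/2, G_p/2], [E_q/2, E, F], [G_p/2, F, G]] = [[0, 0, 0], [0, 1, 0], [0, 0, 1]]; det M2 = 0
det M1 - det M2 = -25/4; K = -25/4 / (1)^2 = -25/4

Answer: K = -25/4


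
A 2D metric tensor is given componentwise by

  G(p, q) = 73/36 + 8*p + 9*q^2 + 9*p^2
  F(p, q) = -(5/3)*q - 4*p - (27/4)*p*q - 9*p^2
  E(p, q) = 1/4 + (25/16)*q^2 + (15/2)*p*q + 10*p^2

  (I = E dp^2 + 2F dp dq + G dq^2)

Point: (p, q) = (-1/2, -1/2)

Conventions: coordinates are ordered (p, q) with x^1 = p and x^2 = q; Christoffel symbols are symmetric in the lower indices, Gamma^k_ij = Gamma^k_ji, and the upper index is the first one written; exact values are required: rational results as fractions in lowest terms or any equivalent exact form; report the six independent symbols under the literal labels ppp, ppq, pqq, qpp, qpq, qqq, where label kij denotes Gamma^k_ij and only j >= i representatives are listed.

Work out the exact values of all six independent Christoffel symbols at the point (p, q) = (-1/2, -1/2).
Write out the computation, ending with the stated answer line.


E = 321/64, F = -53/48, G = 91/36 at the point
E_p = -55/4, E_q = -85/16, F_p = 67/8, F_q = 41/24, G_p = -1, G_q = -9
EG - F^2 = 13201/1152;  g^inv = (1152/13201) * [[91/36, 53/48], [53/48, 321/64]]
first-kind symbols [ij,l] = (1/2)(d_i g_jl + d_j g_il - d_l g_ij): [pp,p] = E_p/2 = -55/8, [pp,q] = F_p - E_q/2 = 353/32, [pq,p] = E_q/2 = -85/32, [pq,q] = G_p/2 = -1/2, [qq,p] = F_q - G_p/2 = 53/24, [qq,q] = G_q/2 = -9/2
Gamma^p_ij = (G*[ij,p] - F*[ij,q])/(EG - F^2), Gamma^q_ij = (E*[ij,q] - F*[ij,p])/(EG - F^2)

Answer: Gamma_ppp = -23953/52804, Gamma_ppq = -8371/13201, Gamma_pqq = 2120/39603, Gamma_qpp = 879897/211216, Gamma_qpq = -25071/52804, Gamma_qqq = -23192/13201


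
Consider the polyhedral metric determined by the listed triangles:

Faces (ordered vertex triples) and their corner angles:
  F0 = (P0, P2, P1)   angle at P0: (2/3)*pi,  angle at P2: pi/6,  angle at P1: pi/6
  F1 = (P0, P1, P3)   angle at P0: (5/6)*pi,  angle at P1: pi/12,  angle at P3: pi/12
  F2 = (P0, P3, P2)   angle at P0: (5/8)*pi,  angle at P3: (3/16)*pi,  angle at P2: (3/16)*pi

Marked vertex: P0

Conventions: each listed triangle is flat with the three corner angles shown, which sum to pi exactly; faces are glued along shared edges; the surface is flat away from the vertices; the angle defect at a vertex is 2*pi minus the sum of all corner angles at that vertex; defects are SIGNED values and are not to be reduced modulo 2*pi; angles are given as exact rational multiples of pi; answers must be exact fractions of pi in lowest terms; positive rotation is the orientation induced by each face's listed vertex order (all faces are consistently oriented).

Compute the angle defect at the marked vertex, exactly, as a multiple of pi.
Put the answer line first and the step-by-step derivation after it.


Answer: defect(P0) = -pi/8

Sum of corner angles at P0: (17/8)*pi
defect = 2*pi - (17/8)*pi


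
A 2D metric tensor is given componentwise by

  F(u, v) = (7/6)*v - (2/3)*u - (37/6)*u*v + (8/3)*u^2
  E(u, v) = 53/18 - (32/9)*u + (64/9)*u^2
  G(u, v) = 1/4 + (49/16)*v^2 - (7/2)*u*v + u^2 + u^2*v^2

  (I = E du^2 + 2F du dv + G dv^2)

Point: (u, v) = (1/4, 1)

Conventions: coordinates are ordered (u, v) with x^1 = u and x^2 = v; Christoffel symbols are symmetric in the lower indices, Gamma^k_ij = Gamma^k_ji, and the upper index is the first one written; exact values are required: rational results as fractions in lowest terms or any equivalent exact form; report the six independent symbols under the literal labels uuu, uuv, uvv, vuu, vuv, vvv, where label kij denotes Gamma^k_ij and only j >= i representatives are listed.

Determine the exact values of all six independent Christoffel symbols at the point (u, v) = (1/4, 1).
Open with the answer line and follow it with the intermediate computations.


Answer: Gamma_uuu = -132/401, Gamma_uuv = -30/401, Gamma_uvv = 208/401, Gamma_vuu = -880/401, Gamma_vuv = -200/401, Gamma_vvv = 451/401

E = 5/2, F = -3/8, G = 41/16 at the point
E_u = 0, E_v = 0, F_u = -11/2, F_v = -3/8, G_u = -5/2, G_v = 43/8
EG - F^2 = 401/64;  g^inv = (64/401) * [[41/16, 3/8], [3/8, 5/2]]
first-kind symbols [ij,l] = (1/2)(d_i g_jl + d_j g_il - d_l g_ij): [uu,u] = E_u/2 = 0, [uu,v] = F_u - E_v/2 = -11/2, [uv,u] = E_v/2 = 0, [uv,v] = G_u/2 = -5/4, [vv,u] = F_v - G_u/2 = 7/8, [vv,v] = G_v/2 = 43/16
Gamma^u_ij = (G*[ij,u] - F*[ij,v])/(EG - F^2), Gamma^v_ij = (E*[ij,v] - F*[ij,u])/(EG - F^2)


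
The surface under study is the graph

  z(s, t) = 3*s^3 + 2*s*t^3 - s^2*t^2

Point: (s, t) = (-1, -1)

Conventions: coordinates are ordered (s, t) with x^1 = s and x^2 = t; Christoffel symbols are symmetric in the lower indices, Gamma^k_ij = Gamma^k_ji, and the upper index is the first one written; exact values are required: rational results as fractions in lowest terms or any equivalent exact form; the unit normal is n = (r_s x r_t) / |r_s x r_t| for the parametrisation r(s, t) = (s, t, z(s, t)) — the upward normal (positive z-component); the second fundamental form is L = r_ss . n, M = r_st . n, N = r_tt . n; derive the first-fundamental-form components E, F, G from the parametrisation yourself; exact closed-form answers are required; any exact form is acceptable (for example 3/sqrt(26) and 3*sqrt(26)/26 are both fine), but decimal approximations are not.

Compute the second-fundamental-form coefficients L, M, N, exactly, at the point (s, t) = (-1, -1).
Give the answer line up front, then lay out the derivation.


Answer: L = -10*sqrt(2)/7, M = sqrt(2)/7, N = 5*sqrt(2)/7

z_s = 9, z_t = -4, z_ss = -20, z_st = 2, z_tt = 10
E = 82, F = -36, G = 17; answer radicand W^2 = 98
unnormalised second-form numerators: l = -20, m = 2, n = 10; L = l/sqrt(98), and similarly M = m/sqrt(W^2), N = n/sqrt(W^2)


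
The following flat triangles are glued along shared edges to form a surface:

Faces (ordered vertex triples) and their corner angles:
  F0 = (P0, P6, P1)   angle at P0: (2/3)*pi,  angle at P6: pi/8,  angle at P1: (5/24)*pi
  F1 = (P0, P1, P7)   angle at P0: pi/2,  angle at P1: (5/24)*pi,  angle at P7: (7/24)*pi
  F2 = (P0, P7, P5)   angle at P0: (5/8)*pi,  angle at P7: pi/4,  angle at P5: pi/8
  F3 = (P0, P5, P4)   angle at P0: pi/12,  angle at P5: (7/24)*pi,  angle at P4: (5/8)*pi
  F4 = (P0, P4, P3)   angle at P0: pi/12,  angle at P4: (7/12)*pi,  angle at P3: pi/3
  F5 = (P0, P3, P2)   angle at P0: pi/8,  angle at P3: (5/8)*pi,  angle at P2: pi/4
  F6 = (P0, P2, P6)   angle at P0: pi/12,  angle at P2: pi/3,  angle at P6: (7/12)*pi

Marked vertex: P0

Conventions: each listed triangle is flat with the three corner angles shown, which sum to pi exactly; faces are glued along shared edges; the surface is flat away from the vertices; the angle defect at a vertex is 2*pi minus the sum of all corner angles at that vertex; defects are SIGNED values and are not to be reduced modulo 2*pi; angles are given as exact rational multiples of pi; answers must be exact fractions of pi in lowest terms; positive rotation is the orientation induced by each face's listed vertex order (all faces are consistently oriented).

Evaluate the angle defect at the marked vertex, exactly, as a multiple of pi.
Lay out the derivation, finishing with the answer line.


Sum of corner angles at P0: (13/6)*pi
defect = 2*pi - (13/6)*pi

Answer: defect(P0) = -pi/6


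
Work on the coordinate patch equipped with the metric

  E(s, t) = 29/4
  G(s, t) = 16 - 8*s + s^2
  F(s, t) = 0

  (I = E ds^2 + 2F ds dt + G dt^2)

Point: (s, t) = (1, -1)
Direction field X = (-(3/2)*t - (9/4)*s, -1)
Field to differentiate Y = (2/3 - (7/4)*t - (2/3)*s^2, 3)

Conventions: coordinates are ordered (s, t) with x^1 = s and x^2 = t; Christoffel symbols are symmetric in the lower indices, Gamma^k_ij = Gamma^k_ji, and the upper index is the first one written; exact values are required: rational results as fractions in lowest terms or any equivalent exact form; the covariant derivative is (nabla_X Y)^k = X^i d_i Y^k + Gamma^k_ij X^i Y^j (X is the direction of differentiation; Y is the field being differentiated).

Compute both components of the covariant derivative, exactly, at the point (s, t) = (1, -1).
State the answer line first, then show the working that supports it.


Answer: (nabla_X Y)^s = 175/116, (nabla_X Y)^t = 4/3

E = 29/4, F = 0, G = 9 at the point
E_s = 0, E_t = 0, F_s = 0, F_t = 0, G_s = -6, G_t = 0
EG - F^2 = 261/4;  g^inv = (4/261) * [[9, 0], [0, 29/4]]
first-kind symbols [ij,l] = (1/2)(d_i g_jl + d_j g_il - d_l g_ij): [ss,s] = E_s/2 = 0, [ss,t] = F_s - E_t/2 = 0, [st,s] = E_t/2 = 0, [st,t] = G_s/2 = -3, [tt,s] = F_t - G_s/2 = 3, [tt,t] = G_t/2 = 0
Gamma^s_ij = (G*[ij,s] - F*[ij,t])/(EG - F^2), Gamma^t_ij = (E*[ij,t] - F*[ij,s])/(EG - F^2)
Gamma_sss = 0, Gamma_sst = 0, Gamma_stt = 12/29, Gamma_tss = 0, Gamma_tst = -1/3, Gamma_ttt = 0
X = (-3/4, -1), Y = (7/4, 3) at the point


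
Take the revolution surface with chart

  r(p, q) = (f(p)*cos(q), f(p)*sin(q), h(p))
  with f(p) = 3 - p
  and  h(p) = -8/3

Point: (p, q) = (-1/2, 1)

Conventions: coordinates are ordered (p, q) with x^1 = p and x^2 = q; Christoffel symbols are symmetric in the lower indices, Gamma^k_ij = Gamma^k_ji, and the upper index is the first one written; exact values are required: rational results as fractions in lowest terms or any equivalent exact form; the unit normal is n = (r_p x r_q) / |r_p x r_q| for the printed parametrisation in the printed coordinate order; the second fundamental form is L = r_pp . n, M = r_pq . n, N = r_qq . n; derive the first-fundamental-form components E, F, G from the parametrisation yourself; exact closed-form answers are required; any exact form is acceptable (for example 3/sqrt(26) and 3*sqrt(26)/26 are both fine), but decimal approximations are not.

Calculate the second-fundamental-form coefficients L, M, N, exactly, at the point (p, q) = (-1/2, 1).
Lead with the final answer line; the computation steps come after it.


Answer: L = 0, M = 0, N = 0

f = 7/2, f' = -1, f'' = 0, h' = 0, h'' = 0
E = 1, F = 0, G = 49/4; answer radicand W^2 = 1
unnormalised second-form numerators: l = 0, m = 0, n = 0; L = l/sqrt(1), and similarly M = m/sqrt(W^2), N = n/sqrt(W^2)


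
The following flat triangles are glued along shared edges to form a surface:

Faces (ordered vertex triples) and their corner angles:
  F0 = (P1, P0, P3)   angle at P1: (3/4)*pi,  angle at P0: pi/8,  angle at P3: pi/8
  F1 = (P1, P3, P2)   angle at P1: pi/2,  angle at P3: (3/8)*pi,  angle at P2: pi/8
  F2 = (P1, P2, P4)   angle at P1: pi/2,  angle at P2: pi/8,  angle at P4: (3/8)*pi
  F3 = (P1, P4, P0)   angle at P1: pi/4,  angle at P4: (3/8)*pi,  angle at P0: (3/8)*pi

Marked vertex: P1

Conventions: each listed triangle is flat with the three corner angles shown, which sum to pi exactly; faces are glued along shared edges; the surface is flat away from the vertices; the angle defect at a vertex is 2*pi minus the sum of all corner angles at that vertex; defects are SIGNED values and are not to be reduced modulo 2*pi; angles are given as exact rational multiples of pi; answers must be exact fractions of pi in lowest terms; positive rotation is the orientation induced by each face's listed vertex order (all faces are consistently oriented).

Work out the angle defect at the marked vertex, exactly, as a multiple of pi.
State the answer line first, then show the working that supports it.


Answer: defect(P1) = 0

Sum of corner angles at P1: 2*pi
defect = 2*pi - 2*pi


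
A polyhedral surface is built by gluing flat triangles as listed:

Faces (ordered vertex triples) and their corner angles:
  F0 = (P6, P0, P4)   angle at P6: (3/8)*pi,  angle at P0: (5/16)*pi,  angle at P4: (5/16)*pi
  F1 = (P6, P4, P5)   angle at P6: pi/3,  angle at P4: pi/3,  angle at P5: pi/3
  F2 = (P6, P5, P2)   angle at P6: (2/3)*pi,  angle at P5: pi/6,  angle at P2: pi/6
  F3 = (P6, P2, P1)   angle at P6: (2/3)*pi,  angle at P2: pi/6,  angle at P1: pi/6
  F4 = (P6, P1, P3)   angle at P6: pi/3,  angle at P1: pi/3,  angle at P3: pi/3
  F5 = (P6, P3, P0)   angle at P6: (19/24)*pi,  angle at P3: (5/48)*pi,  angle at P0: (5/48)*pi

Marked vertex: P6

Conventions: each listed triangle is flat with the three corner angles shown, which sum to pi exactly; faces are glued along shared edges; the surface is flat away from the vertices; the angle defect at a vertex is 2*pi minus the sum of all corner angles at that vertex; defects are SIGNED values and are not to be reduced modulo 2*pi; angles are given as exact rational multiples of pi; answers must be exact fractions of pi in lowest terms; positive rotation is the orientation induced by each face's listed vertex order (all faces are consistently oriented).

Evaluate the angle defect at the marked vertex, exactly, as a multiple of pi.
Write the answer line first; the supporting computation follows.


Answer: defect(P6) = (-7/6)*pi

Sum of corner angles at P6: (19/6)*pi
defect = 2*pi - (19/6)*pi


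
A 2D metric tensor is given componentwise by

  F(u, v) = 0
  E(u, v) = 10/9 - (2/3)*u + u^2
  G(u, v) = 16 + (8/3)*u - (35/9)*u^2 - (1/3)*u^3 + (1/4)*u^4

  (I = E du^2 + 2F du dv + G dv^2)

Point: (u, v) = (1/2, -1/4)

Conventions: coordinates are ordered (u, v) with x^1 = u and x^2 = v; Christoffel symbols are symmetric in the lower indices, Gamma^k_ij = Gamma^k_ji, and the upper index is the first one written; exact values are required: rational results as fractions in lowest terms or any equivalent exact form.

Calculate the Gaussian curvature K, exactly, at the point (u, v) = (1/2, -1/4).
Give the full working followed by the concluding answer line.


E = 37/36, F = 0, G = 9409/576, EG - F^2 = 348133/20736 at the point
E_u = 1/3, E_v = 0, F_u = 0, F_v = 0, G_u = -97/72, G_v = 0
E_vv = 0, F_uv = 0, G_uu = -289/36
Using the Brioschi determinant formula for K from the metric derivatives:
M1 = [[-E_vv/2 + F_uv - G_uu/2, E_u/2, F_u - E_v/2], [F_v - G_u/2, E, F], [G_v/2, F, G]] = [[289/72, 1/6, 0], [97/144, 37/36, 0], [0, 0, 9409/576]]; det M1 = 48936209/746496
M2 = [[0, E_v/2, G_u/2], [E_v/2, E, F], [G_u/2, F, G]] = [[0, 0, -97/144], [0, 37/36, 0], [-97/144, 0, 9409/576]]; det M2 = -348133/746496
det M1 - det M2 = 912673/13824; K = 912673/13824 / (348133/20736)^2 = 31104/132793

Answer: K = 31104/132793


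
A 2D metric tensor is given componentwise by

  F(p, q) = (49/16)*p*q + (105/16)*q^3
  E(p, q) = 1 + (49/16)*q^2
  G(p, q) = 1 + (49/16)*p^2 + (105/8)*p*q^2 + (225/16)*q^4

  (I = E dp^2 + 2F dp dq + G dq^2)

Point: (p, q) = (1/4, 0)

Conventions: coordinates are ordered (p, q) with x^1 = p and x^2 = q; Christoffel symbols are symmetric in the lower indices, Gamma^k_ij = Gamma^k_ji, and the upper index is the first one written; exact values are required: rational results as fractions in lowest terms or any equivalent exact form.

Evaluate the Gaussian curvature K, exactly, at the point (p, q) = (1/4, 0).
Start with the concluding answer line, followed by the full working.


Answer: K = -200704/93025

E = 1, F = 0, G = 305/256, EG - F^2 = 305/256 at the point
E_p = 0, E_q = 0, F_p = 0, F_q = 49/64, G_p = 49/32, G_q = 0
E_qq = 49/8, F_pq = 49/16, G_pp = 49/8
Evaluate Brioschi's two determinant matrices M1, M2 and divide by (EG - F^2)^2.
M1 = [[-E_qq/2 + F_pq - G_pp/2, E_p/2, F_p - E_q/2], [F_q - G_p/2, E, F], [G_q/2, F, G]] = [[-49/16, 0, 0], [0, 1, 0], [0, 0, 305/256]]; det M1 = -14945/4096
M2 = [[0, E_q/2, G_p/2], [E_q/2, E, F], [G_p/2, F, G]] = [[0, 0, 49/64], [0, 1, 0], [49/64, 0, 305/256]]; det M2 = -2401/4096
det M1 - det M2 = -49/16; K = -49/16 / (305/256)^2 = -200704/93025


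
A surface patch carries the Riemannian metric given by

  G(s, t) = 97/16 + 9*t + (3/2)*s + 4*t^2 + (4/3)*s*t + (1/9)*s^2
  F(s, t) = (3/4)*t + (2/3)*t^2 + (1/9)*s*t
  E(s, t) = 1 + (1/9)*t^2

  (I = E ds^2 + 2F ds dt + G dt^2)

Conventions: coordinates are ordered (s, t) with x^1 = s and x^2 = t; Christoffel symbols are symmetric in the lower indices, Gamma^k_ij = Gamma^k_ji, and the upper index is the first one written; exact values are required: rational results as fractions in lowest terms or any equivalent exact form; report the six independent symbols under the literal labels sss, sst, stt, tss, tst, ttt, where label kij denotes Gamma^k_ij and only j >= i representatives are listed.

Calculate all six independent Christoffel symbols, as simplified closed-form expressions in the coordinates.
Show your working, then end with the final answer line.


E = 1 + (1/9)*t^2; F = (3/4)*t + (2/3)*t^2 + (1/9)*s*t; G = 97/16 + 9*t + (3/2)*s + 4*t^2 + (4/3)*s*t + (1/9)*s^2
Gamma^k_ij = (1/2) g^{kl} (d_i g_jl + d_j g_il - d_l g_ij), with g^inv = (1/(EG-F^2)) [[G, -F], [-F, E]]
first partials: E_s = 0, E_t = (2/9)*t, F_s = (1/9)*t, F_t = 3/4 + (4/3)*t + (1/9)*s, G_s = 3/2 + (4/3)*t + (2/9)*s, G_t = 9 + 8*t + (4/3)*s
D = EG - F^2 = 97/16 + 9*t + (3/2)*s + (37/9)*t^2 + (4/3)*s*t + (1/9)*s^2
expanded: Gamma^s_ss = (G E_s - 2F F_s + F E_t)/(2D), Gamma^s_st = (G E_t - F G_s)/(2D), Gamma^s_tt = (2G F_t - G G_s - F G_t)/(2D), Gamma^t_ss = (2E F_s - E E_t - F E_s)/(2D), Gamma^t_st = (E G_s - F E_t)/(2D), Gamma^t_tt = (E G_t - 2F F_t + F G_s)/(2D); substitute and cancel common factors

Answer: Gamma_sss = 0, Gamma_sst = 16*t/(16*s^2 + 192*s*t + 216*s + 592*t^2 + 1296*t + 873), Gamma_stt = 96*t/(16*s^2 + 192*s*t + 216*s + 592*t^2 + 1296*t + 873), Gamma_tss = 0, Gamma_tst = (16*s + 96*t + 108)/(16*s^2 + 192*s*t + 216*s + 592*t^2 + 1296*t + 873), Gamma_ttt = (96*s + 576*t + 648)/(16*s^2 + 192*s*t + 216*s + 592*t^2 + 1296*t + 873)


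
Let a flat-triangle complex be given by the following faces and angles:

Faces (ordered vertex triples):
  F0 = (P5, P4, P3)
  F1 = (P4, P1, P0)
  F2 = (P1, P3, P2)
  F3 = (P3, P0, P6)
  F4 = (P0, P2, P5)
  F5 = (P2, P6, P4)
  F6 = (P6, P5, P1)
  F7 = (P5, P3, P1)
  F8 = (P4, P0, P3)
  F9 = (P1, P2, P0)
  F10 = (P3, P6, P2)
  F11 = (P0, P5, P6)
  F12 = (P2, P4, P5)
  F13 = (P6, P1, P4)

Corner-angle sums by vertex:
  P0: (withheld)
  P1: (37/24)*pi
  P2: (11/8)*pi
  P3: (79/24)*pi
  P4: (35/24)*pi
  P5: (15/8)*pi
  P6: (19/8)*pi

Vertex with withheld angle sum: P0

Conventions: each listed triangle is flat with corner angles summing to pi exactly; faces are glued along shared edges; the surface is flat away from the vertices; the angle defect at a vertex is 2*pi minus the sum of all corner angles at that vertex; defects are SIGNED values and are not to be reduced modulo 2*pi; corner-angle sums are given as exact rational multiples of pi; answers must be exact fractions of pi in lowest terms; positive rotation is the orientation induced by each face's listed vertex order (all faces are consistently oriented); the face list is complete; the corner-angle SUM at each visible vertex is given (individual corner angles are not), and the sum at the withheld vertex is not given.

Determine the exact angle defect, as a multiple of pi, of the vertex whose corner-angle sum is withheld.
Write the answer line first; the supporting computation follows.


Answer: defect(P0) = -pi/12

V = 7, E = 21, F = 14; chi = V - E + F = 0
Gauss-Bonnet: total defect = 2*pi*chi = 0; visible defects sum to pi/12


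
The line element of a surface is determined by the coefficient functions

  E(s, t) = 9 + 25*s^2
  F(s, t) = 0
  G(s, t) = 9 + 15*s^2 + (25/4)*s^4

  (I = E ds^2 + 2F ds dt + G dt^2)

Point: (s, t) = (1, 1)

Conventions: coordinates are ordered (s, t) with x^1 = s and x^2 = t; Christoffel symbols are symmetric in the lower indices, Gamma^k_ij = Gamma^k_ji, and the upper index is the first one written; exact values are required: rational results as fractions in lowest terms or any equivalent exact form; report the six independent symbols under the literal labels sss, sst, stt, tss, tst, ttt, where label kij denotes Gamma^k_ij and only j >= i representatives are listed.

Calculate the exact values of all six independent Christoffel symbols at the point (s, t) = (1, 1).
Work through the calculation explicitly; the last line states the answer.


E = 34, F = 0, G = 121/4 at the point
E_s = 50, E_t = 0, F_s = 0, F_t = 0, G_s = 55, G_t = 0
EG - F^2 = 2057/2;  g^inv = (2/2057) * [[121/4, 0], [0, 34]]
first-kind symbols [ij,l] = (1/2)(d_i g_jl + d_j g_il - d_l g_ij): [ss,s] = E_s/2 = 25, [ss,t] = F_s - E_t/2 = 0, [st,s] = E_t/2 = 0, [st,t] = G_s/2 = 55/2, [tt,s] = F_t - G_s/2 = -55/2, [tt,t] = G_t/2 = 0
Gamma^s_ij = (G*[ij,s] - F*[ij,t])/(EG - F^2), Gamma^t_ij = (E*[ij,t] - F*[ij,s])/(EG - F^2)

Answer: Gamma_sss = 25/34, Gamma_sst = 0, Gamma_stt = -55/68, Gamma_tss = 0, Gamma_tst = 10/11, Gamma_ttt = 0


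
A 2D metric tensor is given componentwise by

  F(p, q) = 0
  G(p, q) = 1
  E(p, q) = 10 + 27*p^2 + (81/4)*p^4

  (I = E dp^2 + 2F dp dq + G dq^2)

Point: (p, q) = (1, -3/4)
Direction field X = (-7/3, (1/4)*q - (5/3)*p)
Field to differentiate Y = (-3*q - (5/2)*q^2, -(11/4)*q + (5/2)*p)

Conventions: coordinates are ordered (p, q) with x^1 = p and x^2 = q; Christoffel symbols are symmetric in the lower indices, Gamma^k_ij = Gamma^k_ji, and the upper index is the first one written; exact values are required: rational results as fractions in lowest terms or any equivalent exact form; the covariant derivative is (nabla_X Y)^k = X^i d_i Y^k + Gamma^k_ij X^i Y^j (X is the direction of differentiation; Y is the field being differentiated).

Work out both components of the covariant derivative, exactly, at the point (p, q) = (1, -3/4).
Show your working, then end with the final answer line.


E = 229/4, F = 0, G = 1 at the point
E_p = 135, E_q = 0, F_p = 0, F_q = 0, G_p = 0, G_q = 0
EG - F^2 = 229/4;  g^inv = (4/229) * [[1, 0], [0, 229/4]]
first-kind symbols [ij,l] = (1/2)(d_i g_jl + d_j g_il - d_l g_ij): [pp,p] = E_p/2 = 135/2, [pp,q] = F_p - E_q/2 = 0, [pq,p] = E_q/2 = 0, [pq,q] = G_p/2 = 0, [qq,p] = F_q - G_p/2 = 0, [qq,q] = G_q/2 = 0
Gamma^p_ij = (G*[ij,p] - F*[ij,q])/(EG - F^2), Gamma^q_ij = (E*[ij,q] - F*[ij,p])/(EG - F^2)
Gamma_ppp = 270/229, Gamma_ppq = 0, Gamma_pqq = 0, Gamma_qpp = 0, Gamma_qpq = 0, Gamma_qqq = 0
X = (-7/3, -89/48), Y = (27/32, 73/16) at the point

Answer: (nabla_X Y)^p = -54401/14656, (nabla_X Y)^q = -47/64


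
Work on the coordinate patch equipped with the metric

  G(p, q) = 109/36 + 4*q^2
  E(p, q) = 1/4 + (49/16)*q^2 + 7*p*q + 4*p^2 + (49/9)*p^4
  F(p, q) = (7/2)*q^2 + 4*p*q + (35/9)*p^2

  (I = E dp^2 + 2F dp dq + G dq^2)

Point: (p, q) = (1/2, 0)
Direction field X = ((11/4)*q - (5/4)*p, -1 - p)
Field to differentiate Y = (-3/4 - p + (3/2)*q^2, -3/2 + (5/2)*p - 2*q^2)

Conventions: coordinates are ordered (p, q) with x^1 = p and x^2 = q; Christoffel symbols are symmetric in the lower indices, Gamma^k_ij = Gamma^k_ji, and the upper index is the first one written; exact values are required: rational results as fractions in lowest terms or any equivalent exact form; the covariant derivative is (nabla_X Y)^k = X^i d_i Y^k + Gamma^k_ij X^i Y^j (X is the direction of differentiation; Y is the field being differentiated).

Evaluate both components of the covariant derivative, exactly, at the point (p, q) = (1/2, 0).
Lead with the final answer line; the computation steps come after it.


Answer: (nabla_X Y)^p = 50177/8916, (nabla_X Y)^q = -186665/71328

E = 229/144, F = 35/36, G = 109/36 at the point
E_p = 121/18, E_q = 7/2, F_p = 35/9, F_q = 2, G_p = 0, G_q = 0
EG - F^2 = 743/192;  g^inv = (192/743) * [[109/36, -35/36], [-35/36, 229/144]]
first-kind symbols [ij,l] = (1/2)(d_i g_jl + d_j g_il - d_l g_ij): [pp,p] = E_p/2 = 121/36, [pp,q] = F_p - E_q/2 = 77/36, [pq,p] = E_q/2 = 7/4, [pq,q] = G_p/2 = 0, [qq,p] = F_q - G_p/2 = 2, [qq,q] = G_q/2 = 0
Gamma^p_ij = (G*[ij,p] - F*[ij,q])/(EG - F^2), Gamma^q_ij = (E*[ij,q] - F*[ij,p])/(EG - F^2)
Gamma_ppp = 4664/2229, Gamma_ppq = 3052/2229, Gamma_pqq = 3488/2229, Gamma_qpp = 77/2229, Gamma_qpq = -980/2229, Gamma_qqq = -1120/2229
X = (-5/8, -3/2), Y = (-5/4, -1/4) at the point


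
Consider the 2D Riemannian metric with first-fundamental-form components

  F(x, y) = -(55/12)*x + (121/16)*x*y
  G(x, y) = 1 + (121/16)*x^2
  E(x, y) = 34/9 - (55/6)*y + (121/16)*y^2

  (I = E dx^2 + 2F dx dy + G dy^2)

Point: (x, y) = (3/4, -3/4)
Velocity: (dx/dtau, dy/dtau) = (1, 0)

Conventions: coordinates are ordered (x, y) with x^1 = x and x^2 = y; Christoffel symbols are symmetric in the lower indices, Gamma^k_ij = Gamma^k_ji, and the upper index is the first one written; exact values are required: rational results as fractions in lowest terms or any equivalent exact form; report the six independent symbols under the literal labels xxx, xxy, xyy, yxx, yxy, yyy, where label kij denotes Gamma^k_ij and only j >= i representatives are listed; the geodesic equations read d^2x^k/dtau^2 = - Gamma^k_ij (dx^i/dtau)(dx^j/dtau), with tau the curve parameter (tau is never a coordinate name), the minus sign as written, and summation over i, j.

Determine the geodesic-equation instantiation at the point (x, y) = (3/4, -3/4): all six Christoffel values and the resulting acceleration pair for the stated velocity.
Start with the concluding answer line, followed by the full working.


Answer: Gamma_xxx = 0, Gamma_xxy = -11814/22073, Gamma_xyy = 0, Gamma_yxx = 0, Gamma_yxy = 6534/22073, Gamma_yyy = 0; accelerations (d^2x/dtau^2, d^2y/dtau^2) = (0, 0)

E = 34345/2304, F = -1969/256, G = 1345/256 at the point
E_x = 0, E_y = -1969/96, F_x = -1969/192, F_y = 363/64, G_x = 363/32, G_y = 0
EG - F^2 = 22073/1152;  g^inv = (1152/22073) * [[1345/256, 1969/256], [1969/256, 34345/2304]]
first-kind symbols [ij,l] = (1/2)(d_i g_jl + d_j g_il - d_l g_ij): [xx,x] = E_x/2 = 0, [xx,y] = F_x - E_y/2 = 0, [xy,x] = E_y/2 = -1969/192, [xy,y] = G_x/2 = 363/64, [yy,x] = F_y - G_x/2 = 0, [yy,y] = G_y/2 = 0
Gamma^x_ij = (G*[ij,x] - F*[ij,y])/(EG - F^2), Gamma^y_ij = (E*[ij,y] - F*[ij,x])/(EG - F^2)
Gamma_xxx = 0, Gamma_xxy = -11814/22073, Gamma_xyy = 0, Gamma_yxx = 0, Gamma_yxy = 6534/22073, Gamma_yyy = 0
d^2x/dtau^2 = -(Gamma_xxx*(1)^2 + 2*Gamma_xxy*(1)*(0) + Gamma_xyy*(0)^2) = 0
d^2y/dtau^2 = -(Gamma_yxx*(1)^2 + 2*Gamma_yxy*(1)*(0) + Gamma_yyy*(0)^2) = 0


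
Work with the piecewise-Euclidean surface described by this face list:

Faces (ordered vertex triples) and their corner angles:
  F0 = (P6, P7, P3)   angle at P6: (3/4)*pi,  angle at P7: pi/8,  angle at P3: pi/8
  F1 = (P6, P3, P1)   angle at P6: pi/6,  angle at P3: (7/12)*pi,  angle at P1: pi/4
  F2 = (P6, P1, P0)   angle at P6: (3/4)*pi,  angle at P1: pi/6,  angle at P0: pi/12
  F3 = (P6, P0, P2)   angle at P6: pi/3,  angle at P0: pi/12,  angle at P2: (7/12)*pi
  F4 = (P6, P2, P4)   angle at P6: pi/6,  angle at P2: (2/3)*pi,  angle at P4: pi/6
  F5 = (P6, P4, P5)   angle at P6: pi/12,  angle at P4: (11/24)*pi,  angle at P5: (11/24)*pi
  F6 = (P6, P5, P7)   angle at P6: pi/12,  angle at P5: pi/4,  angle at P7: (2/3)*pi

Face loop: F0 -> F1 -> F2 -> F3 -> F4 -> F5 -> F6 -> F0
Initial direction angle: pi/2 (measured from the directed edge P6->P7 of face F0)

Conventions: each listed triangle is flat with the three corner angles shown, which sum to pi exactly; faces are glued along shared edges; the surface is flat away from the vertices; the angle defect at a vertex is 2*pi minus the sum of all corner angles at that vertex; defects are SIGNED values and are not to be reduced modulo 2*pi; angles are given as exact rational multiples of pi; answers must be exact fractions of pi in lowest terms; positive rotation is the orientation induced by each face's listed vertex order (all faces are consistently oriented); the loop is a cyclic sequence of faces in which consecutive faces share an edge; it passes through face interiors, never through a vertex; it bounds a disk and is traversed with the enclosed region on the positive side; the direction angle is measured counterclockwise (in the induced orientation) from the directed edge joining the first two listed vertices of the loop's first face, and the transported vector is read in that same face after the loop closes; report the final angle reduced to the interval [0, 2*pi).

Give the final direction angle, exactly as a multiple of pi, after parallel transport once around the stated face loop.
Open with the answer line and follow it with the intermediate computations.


Answer: final direction angle = pi/6

enclosed vertex P6: corner angles sum to (7/3)*pi, defect = 2*pi - (7/3)*pi = -pi/3
transport around the loop rotates by the sum of enclosed defects; add to the initial angle mod 2*pi
final angle = pi/2 - pi/3 = pi/6 (mod 2*pi)


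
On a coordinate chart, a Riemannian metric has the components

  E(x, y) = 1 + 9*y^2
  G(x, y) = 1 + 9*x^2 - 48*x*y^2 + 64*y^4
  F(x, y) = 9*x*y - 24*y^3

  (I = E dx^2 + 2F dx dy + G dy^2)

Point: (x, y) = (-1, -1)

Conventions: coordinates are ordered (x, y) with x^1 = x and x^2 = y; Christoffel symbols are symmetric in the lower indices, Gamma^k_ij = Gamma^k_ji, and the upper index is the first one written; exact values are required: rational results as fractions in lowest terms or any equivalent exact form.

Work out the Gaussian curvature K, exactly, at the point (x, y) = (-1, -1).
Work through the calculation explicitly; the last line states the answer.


E = 10, F = 33, G = 122, EG - F^2 = 131 at the point
E_x = 0, E_y = -18, F_x = -9, F_y = -81, G_x = -66, G_y = -352
E_yy = 18, F_xy = 9, G_xx = 18
Apply the Brioschi formula K = (det M1 - det M2)/(EG - F^2)^2 over the derivative matrices of E, F, G.
M1 = [[-E_yy/2 + F_xy - G_xx/2, E_x/2, F_x - E_y/2], [F_y - G_x/2, E, F], [G_y/2, F, G]] = [[-9, 0, 0], [-48, 10, 33], [-176, 33, 122]]; det M1 = -1179
M2 = [[0, E_y/2, G_x/2], [E_y/2, E, F], [G_x/2, F, G]] = [[0, -9, -33], [-9, 10, 33], [-33, 33, 122]]; det M2 = -1170
det M1 - det M2 = -9; K = -9 / (131)^2 = -9/17161

Answer: K = -9/17161


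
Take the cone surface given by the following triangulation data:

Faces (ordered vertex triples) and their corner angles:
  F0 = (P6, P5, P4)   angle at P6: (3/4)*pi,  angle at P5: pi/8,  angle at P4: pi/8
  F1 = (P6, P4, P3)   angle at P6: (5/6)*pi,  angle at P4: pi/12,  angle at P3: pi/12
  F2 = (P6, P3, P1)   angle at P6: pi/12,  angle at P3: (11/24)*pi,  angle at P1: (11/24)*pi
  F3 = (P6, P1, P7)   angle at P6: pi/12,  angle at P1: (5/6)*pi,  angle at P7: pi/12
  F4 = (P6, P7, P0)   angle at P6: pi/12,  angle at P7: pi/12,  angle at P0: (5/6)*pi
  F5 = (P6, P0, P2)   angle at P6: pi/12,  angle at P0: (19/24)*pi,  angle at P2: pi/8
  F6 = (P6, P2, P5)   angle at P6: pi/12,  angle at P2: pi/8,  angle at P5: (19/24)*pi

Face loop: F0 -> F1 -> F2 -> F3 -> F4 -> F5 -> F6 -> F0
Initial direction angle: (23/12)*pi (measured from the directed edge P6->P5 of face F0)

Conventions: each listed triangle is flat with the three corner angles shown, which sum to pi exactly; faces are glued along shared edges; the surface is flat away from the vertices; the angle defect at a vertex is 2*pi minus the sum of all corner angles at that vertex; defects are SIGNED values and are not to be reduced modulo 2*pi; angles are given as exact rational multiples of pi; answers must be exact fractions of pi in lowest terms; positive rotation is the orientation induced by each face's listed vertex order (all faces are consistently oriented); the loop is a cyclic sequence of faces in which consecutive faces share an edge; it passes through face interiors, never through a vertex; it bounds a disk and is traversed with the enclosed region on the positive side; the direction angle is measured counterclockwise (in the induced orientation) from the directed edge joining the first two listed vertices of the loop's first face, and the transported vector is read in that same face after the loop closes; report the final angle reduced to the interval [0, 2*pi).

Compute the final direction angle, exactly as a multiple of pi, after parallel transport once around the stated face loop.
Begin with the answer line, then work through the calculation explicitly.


Answer: final direction angle = (23/12)*pi

enclosed vertex P6: corner angles sum to 2*pi, defect = 2*pi - 2*pi = 0
the rotation equals the total enclosed defect, so the final angle is initial + defects (mod 2*pi)
final angle = (23/12)*pi + 0 = (23/12)*pi (mod 2*pi)


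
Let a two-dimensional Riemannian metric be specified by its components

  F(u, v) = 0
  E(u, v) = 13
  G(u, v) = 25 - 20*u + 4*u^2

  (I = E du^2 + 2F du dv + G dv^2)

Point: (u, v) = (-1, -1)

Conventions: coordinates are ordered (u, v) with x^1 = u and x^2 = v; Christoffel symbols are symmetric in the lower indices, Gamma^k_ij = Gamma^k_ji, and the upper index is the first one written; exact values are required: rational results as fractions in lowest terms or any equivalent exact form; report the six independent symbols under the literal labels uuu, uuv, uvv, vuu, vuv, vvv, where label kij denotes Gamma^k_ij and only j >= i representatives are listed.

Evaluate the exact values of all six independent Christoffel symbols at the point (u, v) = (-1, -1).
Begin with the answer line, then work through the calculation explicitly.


Answer: Gamma_uuu = 0, Gamma_uuv = 0, Gamma_uvv = 14/13, Gamma_vuu = 0, Gamma_vuv = -2/7, Gamma_vvv = 0

E = 13, F = 0, G = 49 at the point
E_u = 0, E_v = 0, F_u = 0, F_v = 0, G_u = -28, G_v = 0
EG - F^2 = 637;  g^inv = (1/637) * [[49, 0], [0, 13]]
first-kind symbols [ij,l] = (1/2)(d_i g_jl + d_j g_il - d_l g_ij): [uu,u] = E_u/2 = 0, [uu,v] = F_u - E_v/2 = 0, [uv,u] = E_v/2 = 0, [uv,v] = G_u/2 = -14, [vv,u] = F_v - G_u/2 = 14, [vv,v] = G_v/2 = 0
Gamma^u_ij = (G*[ij,u] - F*[ij,v])/(EG - F^2), Gamma^v_ij = (E*[ij,v] - F*[ij,u])/(EG - F^2)
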